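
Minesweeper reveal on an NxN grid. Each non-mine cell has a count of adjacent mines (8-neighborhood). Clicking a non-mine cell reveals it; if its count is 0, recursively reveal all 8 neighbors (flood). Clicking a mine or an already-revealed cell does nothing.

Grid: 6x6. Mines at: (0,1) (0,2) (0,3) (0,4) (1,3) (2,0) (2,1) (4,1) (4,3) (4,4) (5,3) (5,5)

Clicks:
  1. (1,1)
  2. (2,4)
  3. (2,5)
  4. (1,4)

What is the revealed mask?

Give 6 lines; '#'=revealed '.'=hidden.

Answer: ......
.#..##
....##
....##
......
......

Derivation:
Click 1 (1,1) count=4: revealed 1 new [(1,1)] -> total=1
Click 2 (2,4) count=1: revealed 1 new [(2,4)] -> total=2
Click 3 (2,5) count=0: revealed 5 new [(1,4) (1,5) (2,5) (3,4) (3,5)] -> total=7
Click 4 (1,4) count=3: revealed 0 new [(none)] -> total=7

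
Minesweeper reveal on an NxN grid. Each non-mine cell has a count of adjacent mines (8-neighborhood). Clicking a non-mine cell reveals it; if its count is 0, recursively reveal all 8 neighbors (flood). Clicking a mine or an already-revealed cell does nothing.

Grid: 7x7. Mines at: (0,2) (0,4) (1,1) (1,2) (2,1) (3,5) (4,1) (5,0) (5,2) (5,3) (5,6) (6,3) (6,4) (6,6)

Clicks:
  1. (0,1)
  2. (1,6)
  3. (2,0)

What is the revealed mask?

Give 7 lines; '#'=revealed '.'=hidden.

Click 1 (0,1) count=3: revealed 1 new [(0,1)] -> total=1
Click 2 (1,6) count=0: revealed 6 new [(0,5) (0,6) (1,5) (1,6) (2,5) (2,6)] -> total=7
Click 3 (2,0) count=2: revealed 1 new [(2,0)] -> total=8

Answer: .#...##
.....##
#....##
.......
.......
.......
.......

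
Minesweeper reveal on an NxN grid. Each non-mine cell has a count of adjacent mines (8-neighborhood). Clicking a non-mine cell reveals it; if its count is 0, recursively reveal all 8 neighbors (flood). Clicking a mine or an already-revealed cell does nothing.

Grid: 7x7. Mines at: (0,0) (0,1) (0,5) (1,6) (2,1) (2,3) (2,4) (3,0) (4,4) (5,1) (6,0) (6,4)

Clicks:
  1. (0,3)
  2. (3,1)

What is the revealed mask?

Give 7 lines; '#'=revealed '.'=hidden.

Answer: ..###..
..###..
.......
.#.....
.......
.......
.......

Derivation:
Click 1 (0,3) count=0: revealed 6 new [(0,2) (0,3) (0,4) (1,2) (1,3) (1,4)] -> total=6
Click 2 (3,1) count=2: revealed 1 new [(3,1)] -> total=7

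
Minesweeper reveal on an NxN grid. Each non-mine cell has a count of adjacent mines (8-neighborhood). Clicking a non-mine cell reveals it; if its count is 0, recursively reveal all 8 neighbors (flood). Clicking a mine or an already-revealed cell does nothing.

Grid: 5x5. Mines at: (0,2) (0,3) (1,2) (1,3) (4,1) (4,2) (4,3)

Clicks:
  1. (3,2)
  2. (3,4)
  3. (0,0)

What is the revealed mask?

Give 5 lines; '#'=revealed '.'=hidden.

Click 1 (3,2) count=3: revealed 1 new [(3,2)] -> total=1
Click 2 (3,4) count=1: revealed 1 new [(3,4)] -> total=2
Click 3 (0,0) count=0: revealed 8 new [(0,0) (0,1) (1,0) (1,1) (2,0) (2,1) (3,0) (3,1)] -> total=10

Answer: ##...
##...
##...
###.#
.....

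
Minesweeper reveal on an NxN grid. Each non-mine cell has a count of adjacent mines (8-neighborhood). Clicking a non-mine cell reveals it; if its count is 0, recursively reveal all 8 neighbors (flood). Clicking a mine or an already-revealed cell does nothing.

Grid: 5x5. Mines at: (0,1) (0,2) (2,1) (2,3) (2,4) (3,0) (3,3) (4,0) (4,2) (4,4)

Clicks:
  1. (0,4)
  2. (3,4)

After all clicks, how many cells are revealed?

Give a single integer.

Answer: 5

Derivation:
Click 1 (0,4) count=0: revealed 4 new [(0,3) (0,4) (1,3) (1,4)] -> total=4
Click 2 (3,4) count=4: revealed 1 new [(3,4)] -> total=5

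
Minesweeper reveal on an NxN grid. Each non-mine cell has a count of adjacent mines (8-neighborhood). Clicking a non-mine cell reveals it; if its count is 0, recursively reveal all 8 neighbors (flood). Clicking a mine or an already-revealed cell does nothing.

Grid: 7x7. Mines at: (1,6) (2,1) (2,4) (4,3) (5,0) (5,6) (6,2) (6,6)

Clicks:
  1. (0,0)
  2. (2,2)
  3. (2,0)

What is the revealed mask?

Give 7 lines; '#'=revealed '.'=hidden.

Click 1 (0,0) count=0: revealed 12 new [(0,0) (0,1) (0,2) (0,3) (0,4) (0,5) (1,0) (1,1) (1,2) (1,3) (1,4) (1,5)] -> total=12
Click 2 (2,2) count=1: revealed 1 new [(2,2)] -> total=13
Click 3 (2,0) count=1: revealed 1 new [(2,0)] -> total=14

Answer: ######.
######.
#.#....
.......
.......
.......
.......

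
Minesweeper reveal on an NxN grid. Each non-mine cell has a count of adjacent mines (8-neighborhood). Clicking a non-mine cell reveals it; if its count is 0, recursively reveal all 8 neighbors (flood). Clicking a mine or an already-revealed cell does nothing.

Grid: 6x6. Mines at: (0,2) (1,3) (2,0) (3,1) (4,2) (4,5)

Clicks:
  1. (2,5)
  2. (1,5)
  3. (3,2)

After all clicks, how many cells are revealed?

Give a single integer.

Click 1 (2,5) count=0: revealed 8 new [(0,4) (0,5) (1,4) (1,5) (2,4) (2,5) (3,4) (3,5)] -> total=8
Click 2 (1,5) count=0: revealed 0 new [(none)] -> total=8
Click 3 (3,2) count=2: revealed 1 new [(3,2)] -> total=9

Answer: 9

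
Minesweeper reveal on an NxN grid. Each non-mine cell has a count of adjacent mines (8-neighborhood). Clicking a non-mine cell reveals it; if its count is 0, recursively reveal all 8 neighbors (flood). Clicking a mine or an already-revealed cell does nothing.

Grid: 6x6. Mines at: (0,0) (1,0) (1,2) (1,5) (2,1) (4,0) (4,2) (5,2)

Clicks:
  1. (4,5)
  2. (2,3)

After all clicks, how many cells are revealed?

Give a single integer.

Click 1 (4,5) count=0: revealed 12 new [(2,3) (2,4) (2,5) (3,3) (3,4) (3,5) (4,3) (4,4) (4,5) (5,3) (5,4) (5,5)] -> total=12
Click 2 (2,3) count=1: revealed 0 new [(none)] -> total=12

Answer: 12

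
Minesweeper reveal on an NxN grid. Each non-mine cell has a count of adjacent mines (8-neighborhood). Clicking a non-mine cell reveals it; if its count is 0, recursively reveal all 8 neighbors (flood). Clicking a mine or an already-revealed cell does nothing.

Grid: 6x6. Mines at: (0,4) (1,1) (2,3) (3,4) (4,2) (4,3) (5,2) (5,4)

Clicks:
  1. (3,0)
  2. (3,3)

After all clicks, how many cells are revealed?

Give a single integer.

Click 1 (3,0) count=0: revealed 8 new [(2,0) (2,1) (3,0) (3,1) (4,0) (4,1) (5,0) (5,1)] -> total=8
Click 2 (3,3) count=4: revealed 1 new [(3,3)] -> total=9

Answer: 9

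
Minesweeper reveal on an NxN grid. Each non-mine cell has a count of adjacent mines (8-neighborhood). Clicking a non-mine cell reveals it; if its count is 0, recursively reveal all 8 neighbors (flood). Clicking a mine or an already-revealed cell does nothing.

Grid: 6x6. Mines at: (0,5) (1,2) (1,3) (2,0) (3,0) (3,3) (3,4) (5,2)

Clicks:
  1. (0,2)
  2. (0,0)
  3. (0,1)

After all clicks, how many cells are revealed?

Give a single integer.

Answer: 5

Derivation:
Click 1 (0,2) count=2: revealed 1 new [(0,2)] -> total=1
Click 2 (0,0) count=0: revealed 4 new [(0,0) (0,1) (1,0) (1,1)] -> total=5
Click 3 (0,1) count=1: revealed 0 new [(none)] -> total=5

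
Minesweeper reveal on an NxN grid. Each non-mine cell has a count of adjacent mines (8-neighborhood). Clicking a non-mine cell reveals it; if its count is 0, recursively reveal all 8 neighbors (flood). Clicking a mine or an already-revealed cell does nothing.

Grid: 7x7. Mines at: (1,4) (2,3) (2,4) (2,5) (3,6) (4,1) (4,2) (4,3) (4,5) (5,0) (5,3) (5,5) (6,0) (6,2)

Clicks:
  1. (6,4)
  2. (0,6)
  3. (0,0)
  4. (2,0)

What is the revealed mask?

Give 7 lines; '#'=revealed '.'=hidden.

Answer: ####.##
####.##
###....
###....
.......
.......
....#..

Derivation:
Click 1 (6,4) count=2: revealed 1 new [(6,4)] -> total=1
Click 2 (0,6) count=0: revealed 4 new [(0,5) (0,6) (1,5) (1,6)] -> total=5
Click 3 (0,0) count=0: revealed 14 new [(0,0) (0,1) (0,2) (0,3) (1,0) (1,1) (1,2) (1,3) (2,0) (2,1) (2,2) (3,0) (3,1) (3,2)] -> total=19
Click 4 (2,0) count=0: revealed 0 new [(none)] -> total=19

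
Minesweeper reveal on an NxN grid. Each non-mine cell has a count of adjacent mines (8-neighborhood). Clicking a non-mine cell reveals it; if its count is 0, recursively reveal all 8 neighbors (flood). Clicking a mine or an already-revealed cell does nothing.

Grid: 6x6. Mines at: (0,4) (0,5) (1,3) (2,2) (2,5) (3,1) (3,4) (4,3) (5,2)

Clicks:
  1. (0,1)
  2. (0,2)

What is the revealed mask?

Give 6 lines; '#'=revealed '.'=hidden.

Answer: ###...
###...
##....
......
......
......

Derivation:
Click 1 (0,1) count=0: revealed 8 new [(0,0) (0,1) (0,2) (1,0) (1,1) (1,2) (2,0) (2,1)] -> total=8
Click 2 (0,2) count=1: revealed 0 new [(none)] -> total=8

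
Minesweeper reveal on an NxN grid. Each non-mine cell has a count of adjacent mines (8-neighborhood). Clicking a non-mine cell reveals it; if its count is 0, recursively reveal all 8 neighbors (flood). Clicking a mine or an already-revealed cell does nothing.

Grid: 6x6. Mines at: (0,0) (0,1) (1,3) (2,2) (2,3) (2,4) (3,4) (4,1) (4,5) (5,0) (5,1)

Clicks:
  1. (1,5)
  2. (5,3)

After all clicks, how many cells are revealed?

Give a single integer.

Answer: 7

Derivation:
Click 1 (1,5) count=1: revealed 1 new [(1,5)] -> total=1
Click 2 (5,3) count=0: revealed 6 new [(4,2) (4,3) (4,4) (5,2) (5,3) (5,4)] -> total=7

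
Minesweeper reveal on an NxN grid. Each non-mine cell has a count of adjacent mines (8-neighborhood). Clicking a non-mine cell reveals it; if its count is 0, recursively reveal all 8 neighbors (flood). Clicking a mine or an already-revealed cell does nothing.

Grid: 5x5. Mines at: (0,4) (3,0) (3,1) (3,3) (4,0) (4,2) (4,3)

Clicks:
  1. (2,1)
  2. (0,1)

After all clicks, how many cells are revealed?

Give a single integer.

Click 1 (2,1) count=2: revealed 1 new [(2,1)] -> total=1
Click 2 (0,1) count=0: revealed 11 new [(0,0) (0,1) (0,2) (0,3) (1,0) (1,1) (1,2) (1,3) (2,0) (2,2) (2,3)] -> total=12

Answer: 12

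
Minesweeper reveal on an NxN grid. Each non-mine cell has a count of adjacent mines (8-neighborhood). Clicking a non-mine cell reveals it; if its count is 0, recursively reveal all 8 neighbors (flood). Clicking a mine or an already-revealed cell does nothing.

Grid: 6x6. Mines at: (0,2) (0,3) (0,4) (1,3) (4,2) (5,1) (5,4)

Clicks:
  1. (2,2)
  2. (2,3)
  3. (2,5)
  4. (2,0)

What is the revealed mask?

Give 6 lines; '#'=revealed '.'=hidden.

Answer: ##....
###.##
######
######
##.###
......

Derivation:
Click 1 (2,2) count=1: revealed 1 new [(2,2)] -> total=1
Click 2 (2,3) count=1: revealed 1 new [(2,3)] -> total=2
Click 3 (2,5) count=0: revealed 10 new [(1,4) (1,5) (2,4) (2,5) (3,3) (3,4) (3,5) (4,3) (4,4) (4,5)] -> total=12
Click 4 (2,0) count=0: revealed 12 new [(0,0) (0,1) (1,0) (1,1) (1,2) (2,0) (2,1) (3,0) (3,1) (3,2) (4,0) (4,1)] -> total=24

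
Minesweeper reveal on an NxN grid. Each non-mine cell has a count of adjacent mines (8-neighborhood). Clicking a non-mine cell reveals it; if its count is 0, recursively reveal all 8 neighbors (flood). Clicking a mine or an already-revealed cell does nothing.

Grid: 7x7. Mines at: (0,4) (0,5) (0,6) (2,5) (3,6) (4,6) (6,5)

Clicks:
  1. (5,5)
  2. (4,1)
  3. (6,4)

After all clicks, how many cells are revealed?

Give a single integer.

Answer: 37

Derivation:
Click 1 (5,5) count=2: revealed 1 new [(5,5)] -> total=1
Click 2 (4,1) count=0: revealed 36 new [(0,0) (0,1) (0,2) (0,3) (1,0) (1,1) (1,2) (1,3) (1,4) (2,0) (2,1) (2,2) (2,3) (2,4) (3,0) (3,1) (3,2) (3,3) (3,4) (3,5) (4,0) (4,1) (4,2) (4,3) (4,4) (4,5) (5,0) (5,1) (5,2) (5,3) (5,4) (6,0) (6,1) (6,2) (6,3) (6,4)] -> total=37
Click 3 (6,4) count=1: revealed 0 new [(none)] -> total=37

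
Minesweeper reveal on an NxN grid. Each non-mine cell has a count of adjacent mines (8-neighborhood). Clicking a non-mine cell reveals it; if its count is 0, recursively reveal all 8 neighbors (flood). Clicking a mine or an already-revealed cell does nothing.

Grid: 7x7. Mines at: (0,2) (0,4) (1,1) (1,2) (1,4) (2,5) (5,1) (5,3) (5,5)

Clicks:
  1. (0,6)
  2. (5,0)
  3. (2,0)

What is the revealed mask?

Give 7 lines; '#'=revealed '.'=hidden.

Answer: .....##
.....##
#......
.......
.......
#......
.......

Derivation:
Click 1 (0,6) count=0: revealed 4 new [(0,5) (0,6) (1,5) (1,6)] -> total=4
Click 2 (5,0) count=1: revealed 1 new [(5,0)] -> total=5
Click 3 (2,0) count=1: revealed 1 new [(2,0)] -> total=6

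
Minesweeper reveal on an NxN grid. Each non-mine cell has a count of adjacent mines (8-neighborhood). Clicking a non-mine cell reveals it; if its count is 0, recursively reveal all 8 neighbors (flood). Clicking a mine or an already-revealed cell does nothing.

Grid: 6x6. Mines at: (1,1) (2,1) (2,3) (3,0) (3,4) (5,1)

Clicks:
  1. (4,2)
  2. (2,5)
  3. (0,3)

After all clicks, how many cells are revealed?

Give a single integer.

Answer: 11

Derivation:
Click 1 (4,2) count=1: revealed 1 new [(4,2)] -> total=1
Click 2 (2,5) count=1: revealed 1 new [(2,5)] -> total=2
Click 3 (0,3) count=0: revealed 9 new [(0,2) (0,3) (0,4) (0,5) (1,2) (1,3) (1,4) (1,5) (2,4)] -> total=11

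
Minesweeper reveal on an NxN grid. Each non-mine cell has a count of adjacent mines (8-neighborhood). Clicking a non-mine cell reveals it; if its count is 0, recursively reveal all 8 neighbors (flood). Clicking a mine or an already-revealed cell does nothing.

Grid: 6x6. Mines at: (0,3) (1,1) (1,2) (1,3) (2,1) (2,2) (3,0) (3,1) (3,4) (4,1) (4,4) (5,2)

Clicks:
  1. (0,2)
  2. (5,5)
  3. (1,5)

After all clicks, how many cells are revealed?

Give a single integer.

Answer: 8

Derivation:
Click 1 (0,2) count=4: revealed 1 new [(0,2)] -> total=1
Click 2 (5,5) count=1: revealed 1 new [(5,5)] -> total=2
Click 3 (1,5) count=0: revealed 6 new [(0,4) (0,5) (1,4) (1,5) (2,4) (2,5)] -> total=8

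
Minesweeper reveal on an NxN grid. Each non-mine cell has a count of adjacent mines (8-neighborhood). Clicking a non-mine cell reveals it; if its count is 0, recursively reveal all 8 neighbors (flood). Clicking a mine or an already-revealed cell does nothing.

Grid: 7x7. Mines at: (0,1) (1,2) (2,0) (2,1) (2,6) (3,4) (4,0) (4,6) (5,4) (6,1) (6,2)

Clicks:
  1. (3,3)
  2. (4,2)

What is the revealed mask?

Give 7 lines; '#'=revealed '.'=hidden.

Click 1 (3,3) count=1: revealed 1 new [(3,3)] -> total=1
Click 2 (4,2) count=0: revealed 8 new [(3,1) (3,2) (4,1) (4,2) (4,3) (5,1) (5,2) (5,3)] -> total=9

Answer: .......
.......
.......
.###...
.###...
.###...
.......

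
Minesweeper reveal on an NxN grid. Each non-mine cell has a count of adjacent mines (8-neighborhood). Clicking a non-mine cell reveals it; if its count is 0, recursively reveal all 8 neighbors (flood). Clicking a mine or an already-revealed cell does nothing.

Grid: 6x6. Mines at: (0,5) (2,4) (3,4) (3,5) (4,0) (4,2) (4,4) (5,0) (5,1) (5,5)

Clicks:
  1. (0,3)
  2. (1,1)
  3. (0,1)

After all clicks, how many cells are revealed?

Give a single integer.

Click 1 (0,3) count=0: revealed 18 new [(0,0) (0,1) (0,2) (0,3) (0,4) (1,0) (1,1) (1,2) (1,3) (1,4) (2,0) (2,1) (2,2) (2,3) (3,0) (3,1) (3,2) (3,3)] -> total=18
Click 2 (1,1) count=0: revealed 0 new [(none)] -> total=18
Click 3 (0,1) count=0: revealed 0 new [(none)] -> total=18

Answer: 18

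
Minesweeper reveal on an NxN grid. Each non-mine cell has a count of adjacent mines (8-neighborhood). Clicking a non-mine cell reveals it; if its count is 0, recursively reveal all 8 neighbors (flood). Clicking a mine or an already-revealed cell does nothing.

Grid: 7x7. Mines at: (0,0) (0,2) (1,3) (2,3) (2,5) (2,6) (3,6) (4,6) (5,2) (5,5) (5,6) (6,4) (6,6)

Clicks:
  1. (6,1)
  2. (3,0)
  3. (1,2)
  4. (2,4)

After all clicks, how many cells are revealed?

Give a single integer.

Answer: 17

Derivation:
Click 1 (6,1) count=1: revealed 1 new [(6,1)] -> total=1
Click 2 (3,0) count=0: revealed 15 new [(1,0) (1,1) (1,2) (2,0) (2,1) (2,2) (3,0) (3,1) (3,2) (4,0) (4,1) (4,2) (5,0) (5,1) (6,0)] -> total=16
Click 3 (1,2) count=3: revealed 0 new [(none)] -> total=16
Click 4 (2,4) count=3: revealed 1 new [(2,4)] -> total=17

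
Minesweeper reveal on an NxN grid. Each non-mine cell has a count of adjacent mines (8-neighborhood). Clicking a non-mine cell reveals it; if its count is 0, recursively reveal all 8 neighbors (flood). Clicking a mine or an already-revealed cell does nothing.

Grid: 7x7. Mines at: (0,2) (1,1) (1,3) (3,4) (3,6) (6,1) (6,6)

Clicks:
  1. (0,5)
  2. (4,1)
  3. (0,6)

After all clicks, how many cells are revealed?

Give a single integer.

Click 1 (0,5) count=0: revealed 9 new [(0,4) (0,5) (0,6) (1,4) (1,5) (1,6) (2,4) (2,5) (2,6)] -> total=9
Click 2 (4,1) count=0: revealed 24 new [(2,0) (2,1) (2,2) (2,3) (3,0) (3,1) (3,2) (3,3) (4,0) (4,1) (4,2) (4,3) (4,4) (4,5) (5,0) (5,1) (5,2) (5,3) (5,4) (5,5) (6,2) (6,3) (6,4) (6,5)] -> total=33
Click 3 (0,6) count=0: revealed 0 new [(none)] -> total=33

Answer: 33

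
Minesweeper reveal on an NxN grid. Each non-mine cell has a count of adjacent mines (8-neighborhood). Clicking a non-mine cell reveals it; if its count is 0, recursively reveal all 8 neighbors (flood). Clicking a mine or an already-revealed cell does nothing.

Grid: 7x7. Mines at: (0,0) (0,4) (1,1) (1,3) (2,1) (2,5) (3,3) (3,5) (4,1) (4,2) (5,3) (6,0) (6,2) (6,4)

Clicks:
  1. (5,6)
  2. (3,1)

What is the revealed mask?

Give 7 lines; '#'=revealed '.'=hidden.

Answer: .......
.......
.......
.#.....
.....##
.....##
.....##

Derivation:
Click 1 (5,6) count=0: revealed 6 new [(4,5) (4,6) (5,5) (5,6) (6,5) (6,6)] -> total=6
Click 2 (3,1) count=3: revealed 1 new [(3,1)] -> total=7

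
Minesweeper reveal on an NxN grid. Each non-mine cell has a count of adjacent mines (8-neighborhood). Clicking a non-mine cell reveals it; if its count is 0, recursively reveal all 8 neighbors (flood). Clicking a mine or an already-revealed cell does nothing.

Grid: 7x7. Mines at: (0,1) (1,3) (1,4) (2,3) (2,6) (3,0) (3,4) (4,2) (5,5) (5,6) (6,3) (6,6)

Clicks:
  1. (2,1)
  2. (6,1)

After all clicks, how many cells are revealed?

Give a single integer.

Click 1 (2,1) count=1: revealed 1 new [(2,1)] -> total=1
Click 2 (6,1) count=0: revealed 8 new [(4,0) (4,1) (5,0) (5,1) (5,2) (6,0) (6,1) (6,2)] -> total=9

Answer: 9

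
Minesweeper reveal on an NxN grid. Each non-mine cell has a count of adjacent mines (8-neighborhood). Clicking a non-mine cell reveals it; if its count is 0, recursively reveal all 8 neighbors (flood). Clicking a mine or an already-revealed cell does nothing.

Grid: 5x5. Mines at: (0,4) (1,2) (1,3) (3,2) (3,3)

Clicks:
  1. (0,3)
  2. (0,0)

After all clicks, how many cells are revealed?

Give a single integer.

Answer: 11

Derivation:
Click 1 (0,3) count=3: revealed 1 new [(0,3)] -> total=1
Click 2 (0,0) count=0: revealed 10 new [(0,0) (0,1) (1,0) (1,1) (2,0) (2,1) (3,0) (3,1) (4,0) (4,1)] -> total=11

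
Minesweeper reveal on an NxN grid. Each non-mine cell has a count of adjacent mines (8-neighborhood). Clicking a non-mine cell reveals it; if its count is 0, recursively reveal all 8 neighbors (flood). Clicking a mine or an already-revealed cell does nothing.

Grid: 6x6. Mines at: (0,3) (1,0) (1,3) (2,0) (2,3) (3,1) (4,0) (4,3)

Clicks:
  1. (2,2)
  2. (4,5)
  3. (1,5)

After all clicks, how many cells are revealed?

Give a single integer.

Answer: 13

Derivation:
Click 1 (2,2) count=3: revealed 1 new [(2,2)] -> total=1
Click 2 (4,5) count=0: revealed 12 new [(0,4) (0,5) (1,4) (1,5) (2,4) (2,5) (3,4) (3,5) (4,4) (4,5) (5,4) (5,5)] -> total=13
Click 3 (1,5) count=0: revealed 0 new [(none)] -> total=13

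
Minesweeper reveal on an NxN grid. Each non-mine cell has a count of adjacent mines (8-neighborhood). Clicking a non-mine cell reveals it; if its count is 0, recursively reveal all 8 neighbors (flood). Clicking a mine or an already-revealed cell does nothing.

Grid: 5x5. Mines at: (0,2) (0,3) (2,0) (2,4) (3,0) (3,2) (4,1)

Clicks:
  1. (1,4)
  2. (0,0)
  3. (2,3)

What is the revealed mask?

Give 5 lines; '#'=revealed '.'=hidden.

Click 1 (1,4) count=2: revealed 1 new [(1,4)] -> total=1
Click 2 (0,0) count=0: revealed 4 new [(0,0) (0,1) (1,0) (1,1)] -> total=5
Click 3 (2,3) count=2: revealed 1 new [(2,3)] -> total=6

Answer: ##...
##..#
...#.
.....
.....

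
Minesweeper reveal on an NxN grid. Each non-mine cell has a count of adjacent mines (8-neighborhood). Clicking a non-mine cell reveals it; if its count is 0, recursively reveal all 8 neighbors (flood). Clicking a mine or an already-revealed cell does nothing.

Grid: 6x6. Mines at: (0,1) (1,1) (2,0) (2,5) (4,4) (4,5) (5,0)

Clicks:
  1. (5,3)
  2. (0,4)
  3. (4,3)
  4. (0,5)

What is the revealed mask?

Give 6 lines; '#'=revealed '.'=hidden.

Click 1 (5,3) count=1: revealed 1 new [(5,3)] -> total=1
Click 2 (0,4) count=0: revealed 21 new [(0,2) (0,3) (0,4) (0,5) (1,2) (1,3) (1,4) (1,5) (2,1) (2,2) (2,3) (2,4) (3,1) (3,2) (3,3) (3,4) (4,1) (4,2) (4,3) (5,1) (5,2)] -> total=22
Click 3 (4,3) count=1: revealed 0 new [(none)] -> total=22
Click 4 (0,5) count=0: revealed 0 new [(none)] -> total=22

Answer: ..####
..####
.####.
.####.
.###..
.###..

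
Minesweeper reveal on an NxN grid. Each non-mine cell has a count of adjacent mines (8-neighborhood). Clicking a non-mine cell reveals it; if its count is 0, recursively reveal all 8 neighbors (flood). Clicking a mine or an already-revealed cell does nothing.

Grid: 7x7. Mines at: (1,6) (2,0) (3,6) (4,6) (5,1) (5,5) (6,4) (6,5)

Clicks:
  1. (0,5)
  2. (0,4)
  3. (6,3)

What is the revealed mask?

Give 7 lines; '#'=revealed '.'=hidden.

Answer: ######.
######.
.#####.
.#####.
.#####.
..###..
...#...

Derivation:
Click 1 (0,5) count=1: revealed 1 new [(0,5)] -> total=1
Click 2 (0,4) count=0: revealed 29 new [(0,0) (0,1) (0,2) (0,3) (0,4) (1,0) (1,1) (1,2) (1,3) (1,4) (1,5) (2,1) (2,2) (2,3) (2,4) (2,5) (3,1) (3,2) (3,3) (3,4) (3,5) (4,1) (4,2) (4,3) (4,4) (4,5) (5,2) (5,3) (5,4)] -> total=30
Click 3 (6,3) count=1: revealed 1 new [(6,3)] -> total=31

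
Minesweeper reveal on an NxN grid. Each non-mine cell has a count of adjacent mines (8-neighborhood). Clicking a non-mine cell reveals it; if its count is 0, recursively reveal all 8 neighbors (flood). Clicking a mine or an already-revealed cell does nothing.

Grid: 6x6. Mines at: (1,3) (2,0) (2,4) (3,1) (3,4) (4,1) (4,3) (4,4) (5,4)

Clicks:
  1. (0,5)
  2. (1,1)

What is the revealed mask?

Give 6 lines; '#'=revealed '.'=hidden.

Click 1 (0,5) count=0: revealed 4 new [(0,4) (0,5) (1,4) (1,5)] -> total=4
Click 2 (1,1) count=1: revealed 1 new [(1,1)] -> total=5

Answer: ....##
.#..##
......
......
......
......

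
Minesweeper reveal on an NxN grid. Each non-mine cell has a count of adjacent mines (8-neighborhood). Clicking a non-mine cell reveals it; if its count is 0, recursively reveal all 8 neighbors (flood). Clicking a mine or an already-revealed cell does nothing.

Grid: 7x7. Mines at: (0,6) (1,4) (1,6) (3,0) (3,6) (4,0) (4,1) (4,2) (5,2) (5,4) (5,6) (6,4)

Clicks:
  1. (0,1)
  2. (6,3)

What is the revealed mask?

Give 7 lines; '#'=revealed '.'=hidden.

Answer: ####...
####...
####...
.###...
.......
.......
...#...

Derivation:
Click 1 (0,1) count=0: revealed 15 new [(0,0) (0,1) (0,2) (0,3) (1,0) (1,1) (1,2) (1,3) (2,0) (2,1) (2,2) (2,3) (3,1) (3,2) (3,3)] -> total=15
Click 2 (6,3) count=3: revealed 1 new [(6,3)] -> total=16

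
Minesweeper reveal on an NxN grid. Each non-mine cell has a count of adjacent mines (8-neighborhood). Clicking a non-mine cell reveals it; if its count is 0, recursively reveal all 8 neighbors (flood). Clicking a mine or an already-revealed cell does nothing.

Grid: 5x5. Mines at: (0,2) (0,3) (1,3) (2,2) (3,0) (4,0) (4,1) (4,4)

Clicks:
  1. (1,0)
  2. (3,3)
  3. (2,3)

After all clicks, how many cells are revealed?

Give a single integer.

Click 1 (1,0) count=0: revealed 6 new [(0,0) (0,1) (1,0) (1,1) (2,0) (2,1)] -> total=6
Click 2 (3,3) count=2: revealed 1 new [(3,3)] -> total=7
Click 3 (2,3) count=2: revealed 1 new [(2,3)] -> total=8

Answer: 8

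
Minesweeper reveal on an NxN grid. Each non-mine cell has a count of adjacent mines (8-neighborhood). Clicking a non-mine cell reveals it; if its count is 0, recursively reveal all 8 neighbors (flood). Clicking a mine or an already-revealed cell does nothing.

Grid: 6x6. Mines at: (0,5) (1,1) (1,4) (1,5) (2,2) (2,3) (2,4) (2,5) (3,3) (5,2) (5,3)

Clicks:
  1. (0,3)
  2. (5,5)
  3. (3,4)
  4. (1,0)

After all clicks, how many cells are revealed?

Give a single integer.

Answer: 8

Derivation:
Click 1 (0,3) count=1: revealed 1 new [(0,3)] -> total=1
Click 2 (5,5) count=0: revealed 6 new [(3,4) (3,5) (4,4) (4,5) (5,4) (5,5)] -> total=7
Click 3 (3,4) count=4: revealed 0 new [(none)] -> total=7
Click 4 (1,0) count=1: revealed 1 new [(1,0)] -> total=8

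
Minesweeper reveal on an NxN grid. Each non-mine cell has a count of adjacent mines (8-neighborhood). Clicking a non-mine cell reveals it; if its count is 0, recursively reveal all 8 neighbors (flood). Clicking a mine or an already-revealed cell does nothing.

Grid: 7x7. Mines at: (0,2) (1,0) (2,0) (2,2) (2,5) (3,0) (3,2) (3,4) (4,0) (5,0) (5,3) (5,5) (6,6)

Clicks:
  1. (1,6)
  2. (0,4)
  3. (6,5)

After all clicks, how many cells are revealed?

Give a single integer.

Answer: 9

Derivation:
Click 1 (1,6) count=1: revealed 1 new [(1,6)] -> total=1
Click 2 (0,4) count=0: revealed 7 new [(0,3) (0,4) (0,5) (0,6) (1,3) (1,4) (1,5)] -> total=8
Click 3 (6,5) count=2: revealed 1 new [(6,5)] -> total=9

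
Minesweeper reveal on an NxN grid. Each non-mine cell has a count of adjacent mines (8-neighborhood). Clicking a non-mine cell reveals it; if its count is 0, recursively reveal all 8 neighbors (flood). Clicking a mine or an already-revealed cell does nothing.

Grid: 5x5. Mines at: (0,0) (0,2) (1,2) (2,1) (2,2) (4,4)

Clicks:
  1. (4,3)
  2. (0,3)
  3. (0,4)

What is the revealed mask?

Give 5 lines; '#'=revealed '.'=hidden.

Answer: ...##
...##
...##
...##
...#.

Derivation:
Click 1 (4,3) count=1: revealed 1 new [(4,3)] -> total=1
Click 2 (0,3) count=2: revealed 1 new [(0,3)] -> total=2
Click 3 (0,4) count=0: revealed 7 new [(0,4) (1,3) (1,4) (2,3) (2,4) (3,3) (3,4)] -> total=9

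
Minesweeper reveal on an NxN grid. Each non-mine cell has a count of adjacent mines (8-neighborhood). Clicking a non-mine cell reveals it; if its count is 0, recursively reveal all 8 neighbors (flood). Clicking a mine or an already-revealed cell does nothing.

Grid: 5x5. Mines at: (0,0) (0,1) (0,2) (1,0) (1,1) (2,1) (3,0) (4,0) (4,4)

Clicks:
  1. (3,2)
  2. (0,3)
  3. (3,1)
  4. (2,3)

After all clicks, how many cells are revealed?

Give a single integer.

Click 1 (3,2) count=1: revealed 1 new [(3,2)] -> total=1
Click 2 (0,3) count=1: revealed 1 new [(0,3)] -> total=2
Click 3 (3,1) count=3: revealed 1 new [(3,1)] -> total=3
Click 4 (2,3) count=0: revealed 9 new [(0,4) (1,2) (1,3) (1,4) (2,2) (2,3) (2,4) (3,3) (3,4)] -> total=12

Answer: 12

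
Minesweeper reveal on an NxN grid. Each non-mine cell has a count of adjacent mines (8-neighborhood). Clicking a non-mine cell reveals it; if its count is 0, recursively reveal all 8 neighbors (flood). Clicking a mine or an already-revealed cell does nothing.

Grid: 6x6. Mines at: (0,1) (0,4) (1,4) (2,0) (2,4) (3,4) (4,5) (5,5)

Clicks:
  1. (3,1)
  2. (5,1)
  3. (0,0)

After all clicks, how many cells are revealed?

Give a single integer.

Answer: 21

Derivation:
Click 1 (3,1) count=1: revealed 1 new [(3,1)] -> total=1
Click 2 (5,1) count=0: revealed 19 new [(1,1) (1,2) (1,3) (2,1) (2,2) (2,3) (3,0) (3,2) (3,3) (4,0) (4,1) (4,2) (4,3) (4,4) (5,0) (5,1) (5,2) (5,3) (5,4)] -> total=20
Click 3 (0,0) count=1: revealed 1 new [(0,0)] -> total=21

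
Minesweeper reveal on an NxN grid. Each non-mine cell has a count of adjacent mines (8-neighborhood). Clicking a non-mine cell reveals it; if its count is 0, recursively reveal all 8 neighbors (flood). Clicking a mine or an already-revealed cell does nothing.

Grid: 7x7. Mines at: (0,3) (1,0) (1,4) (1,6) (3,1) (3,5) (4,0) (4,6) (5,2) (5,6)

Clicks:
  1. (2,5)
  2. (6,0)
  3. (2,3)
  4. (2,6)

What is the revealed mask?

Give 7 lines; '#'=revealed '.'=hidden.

Answer: .......
.......
...#.##
.......
.......
##.....
##.....

Derivation:
Click 1 (2,5) count=3: revealed 1 new [(2,5)] -> total=1
Click 2 (6,0) count=0: revealed 4 new [(5,0) (5,1) (6,0) (6,1)] -> total=5
Click 3 (2,3) count=1: revealed 1 new [(2,3)] -> total=6
Click 4 (2,6) count=2: revealed 1 new [(2,6)] -> total=7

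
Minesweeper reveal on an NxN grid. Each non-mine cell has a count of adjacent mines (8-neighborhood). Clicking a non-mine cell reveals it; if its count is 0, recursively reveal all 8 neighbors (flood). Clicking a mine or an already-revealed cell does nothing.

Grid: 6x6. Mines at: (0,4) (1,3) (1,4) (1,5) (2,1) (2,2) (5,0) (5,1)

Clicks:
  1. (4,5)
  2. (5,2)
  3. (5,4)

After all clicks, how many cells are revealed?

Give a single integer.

Answer: 15

Derivation:
Click 1 (4,5) count=0: revealed 15 new [(2,3) (2,4) (2,5) (3,2) (3,3) (3,4) (3,5) (4,2) (4,3) (4,4) (4,5) (5,2) (5,3) (5,4) (5,5)] -> total=15
Click 2 (5,2) count=1: revealed 0 new [(none)] -> total=15
Click 3 (5,4) count=0: revealed 0 new [(none)] -> total=15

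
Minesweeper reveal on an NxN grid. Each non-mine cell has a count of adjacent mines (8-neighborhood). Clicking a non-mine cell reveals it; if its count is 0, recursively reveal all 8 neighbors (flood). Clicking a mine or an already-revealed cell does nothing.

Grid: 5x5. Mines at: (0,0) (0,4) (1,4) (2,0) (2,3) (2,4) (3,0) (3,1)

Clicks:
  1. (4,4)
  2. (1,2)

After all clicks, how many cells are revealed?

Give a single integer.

Answer: 7

Derivation:
Click 1 (4,4) count=0: revealed 6 new [(3,2) (3,3) (3,4) (4,2) (4,3) (4,4)] -> total=6
Click 2 (1,2) count=1: revealed 1 new [(1,2)] -> total=7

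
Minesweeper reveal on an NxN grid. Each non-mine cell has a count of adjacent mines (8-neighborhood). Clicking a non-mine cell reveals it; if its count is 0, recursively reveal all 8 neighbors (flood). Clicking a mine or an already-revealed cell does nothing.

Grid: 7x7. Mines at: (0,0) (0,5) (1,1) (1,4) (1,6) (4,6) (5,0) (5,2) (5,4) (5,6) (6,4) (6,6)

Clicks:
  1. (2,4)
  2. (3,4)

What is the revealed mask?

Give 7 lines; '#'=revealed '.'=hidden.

Click 1 (2,4) count=1: revealed 1 new [(2,4)] -> total=1
Click 2 (3,4) count=0: revealed 17 new [(2,0) (2,1) (2,2) (2,3) (2,5) (3,0) (3,1) (3,2) (3,3) (3,4) (3,5) (4,0) (4,1) (4,2) (4,3) (4,4) (4,5)] -> total=18

Answer: .......
.......
######.
######.
######.
.......
.......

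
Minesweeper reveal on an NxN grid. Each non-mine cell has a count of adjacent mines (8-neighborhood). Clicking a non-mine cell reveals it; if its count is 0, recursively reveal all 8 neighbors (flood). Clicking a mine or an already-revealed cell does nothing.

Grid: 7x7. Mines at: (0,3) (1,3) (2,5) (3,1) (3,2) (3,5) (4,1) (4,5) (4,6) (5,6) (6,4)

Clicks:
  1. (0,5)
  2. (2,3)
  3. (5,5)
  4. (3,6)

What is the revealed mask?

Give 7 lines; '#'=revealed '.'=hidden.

Answer: ....###
....###
...#...
......#
.......
.....#.
.......

Derivation:
Click 1 (0,5) count=0: revealed 6 new [(0,4) (0,5) (0,6) (1,4) (1,5) (1,6)] -> total=6
Click 2 (2,3) count=2: revealed 1 new [(2,3)] -> total=7
Click 3 (5,5) count=4: revealed 1 new [(5,5)] -> total=8
Click 4 (3,6) count=4: revealed 1 new [(3,6)] -> total=9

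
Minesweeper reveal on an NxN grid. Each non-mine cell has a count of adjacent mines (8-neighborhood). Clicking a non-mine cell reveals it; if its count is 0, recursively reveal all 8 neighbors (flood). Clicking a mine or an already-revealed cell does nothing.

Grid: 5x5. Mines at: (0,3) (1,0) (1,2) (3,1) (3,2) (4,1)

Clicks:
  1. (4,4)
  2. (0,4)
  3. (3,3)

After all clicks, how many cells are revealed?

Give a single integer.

Click 1 (4,4) count=0: revealed 8 new [(1,3) (1,4) (2,3) (2,4) (3,3) (3,4) (4,3) (4,4)] -> total=8
Click 2 (0,4) count=1: revealed 1 new [(0,4)] -> total=9
Click 3 (3,3) count=1: revealed 0 new [(none)] -> total=9

Answer: 9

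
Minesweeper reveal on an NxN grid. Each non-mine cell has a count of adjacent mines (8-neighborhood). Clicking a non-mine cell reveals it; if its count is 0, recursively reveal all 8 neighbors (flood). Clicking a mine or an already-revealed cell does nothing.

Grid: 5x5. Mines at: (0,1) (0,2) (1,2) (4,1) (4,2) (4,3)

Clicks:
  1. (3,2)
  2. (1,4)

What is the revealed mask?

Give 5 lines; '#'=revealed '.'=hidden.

Answer: ...##
...##
...##
..###
.....

Derivation:
Click 1 (3,2) count=3: revealed 1 new [(3,2)] -> total=1
Click 2 (1,4) count=0: revealed 8 new [(0,3) (0,4) (1,3) (1,4) (2,3) (2,4) (3,3) (3,4)] -> total=9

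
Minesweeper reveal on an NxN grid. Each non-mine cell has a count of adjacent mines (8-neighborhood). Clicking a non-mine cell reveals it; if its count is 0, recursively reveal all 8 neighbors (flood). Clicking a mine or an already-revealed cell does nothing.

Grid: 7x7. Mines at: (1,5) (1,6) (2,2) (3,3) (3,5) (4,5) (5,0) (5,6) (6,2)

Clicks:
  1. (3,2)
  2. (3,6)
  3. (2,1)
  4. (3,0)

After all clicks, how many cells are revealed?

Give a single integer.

Click 1 (3,2) count=2: revealed 1 new [(3,2)] -> total=1
Click 2 (3,6) count=2: revealed 1 new [(3,6)] -> total=2
Click 3 (2,1) count=1: revealed 1 new [(2,1)] -> total=3
Click 4 (3,0) count=0: revealed 15 new [(0,0) (0,1) (0,2) (0,3) (0,4) (1,0) (1,1) (1,2) (1,3) (1,4) (2,0) (3,0) (3,1) (4,0) (4,1)] -> total=18

Answer: 18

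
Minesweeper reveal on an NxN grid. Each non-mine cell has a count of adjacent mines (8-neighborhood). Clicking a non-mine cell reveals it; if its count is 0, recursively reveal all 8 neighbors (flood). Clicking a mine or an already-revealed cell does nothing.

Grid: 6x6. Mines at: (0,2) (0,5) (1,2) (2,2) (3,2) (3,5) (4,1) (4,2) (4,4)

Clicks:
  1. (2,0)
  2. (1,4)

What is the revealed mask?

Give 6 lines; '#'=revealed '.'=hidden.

Click 1 (2,0) count=0: revealed 8 new [(0,0) (0,1) (1,0) (1,1) (2,0) (2,1) (3,0) (3,1)] -> total=8
Click 2 (1,4) count=1: revealed 1 new [(1,4)] -> total=9

Answer: ##....
##..#.
##....
##....
......
......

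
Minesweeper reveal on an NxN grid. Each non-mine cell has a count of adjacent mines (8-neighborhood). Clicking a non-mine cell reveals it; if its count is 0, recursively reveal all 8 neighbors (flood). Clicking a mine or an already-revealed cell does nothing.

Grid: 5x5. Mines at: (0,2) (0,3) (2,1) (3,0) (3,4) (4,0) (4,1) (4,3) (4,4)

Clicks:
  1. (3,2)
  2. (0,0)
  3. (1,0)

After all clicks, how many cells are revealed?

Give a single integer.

Click 1 (3,2) count=3: revealed 1 new [(3,2)] -> total=1
Click 2 (0,0) count=0: revealed 4 new [(0,0) (0,1) (1,0) (1,1)] -> total=5
Click 3 (1,0) count=1: revealed 0 new [(none)] -> total=5

Answer: 5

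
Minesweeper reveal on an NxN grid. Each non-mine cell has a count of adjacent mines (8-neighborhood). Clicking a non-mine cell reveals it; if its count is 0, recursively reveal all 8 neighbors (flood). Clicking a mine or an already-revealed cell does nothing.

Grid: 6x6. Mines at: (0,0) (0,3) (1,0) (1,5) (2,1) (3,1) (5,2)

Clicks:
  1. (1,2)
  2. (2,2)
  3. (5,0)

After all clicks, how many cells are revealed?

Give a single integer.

Answer: 6

Derivation:
Click 1 (1,2) count=2: revealed 1 new [(1,2)] -> total=1
Click 2 (2,2) count=2: revealed 1 new [(2,2)] -> total=2
Click 3 (5,0) count=0: revealed 4 new [(4,0) (4,1) (5,0) (5,1)] -> total=6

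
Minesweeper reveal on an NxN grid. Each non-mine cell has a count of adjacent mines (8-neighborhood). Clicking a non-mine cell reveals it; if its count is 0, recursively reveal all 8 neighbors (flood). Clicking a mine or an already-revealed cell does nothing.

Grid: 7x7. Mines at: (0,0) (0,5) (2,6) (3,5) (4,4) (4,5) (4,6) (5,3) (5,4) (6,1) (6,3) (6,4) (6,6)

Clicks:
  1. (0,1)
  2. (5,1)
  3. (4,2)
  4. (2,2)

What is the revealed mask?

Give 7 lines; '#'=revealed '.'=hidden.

Answer: .####..
#####..
#####..
#####..
####...
###....
.......

Derivation:
Click 1 (0,1) count=1: revealed 1 new [(0,1)] -> total=1
Click 2 (5,1) count=1: revealed 1 new [(5,1)] -> total=2
Click 3 (4,2) count=1: revealed 1 new [(4,2)] -> total=3
Click 4 (2,2) count=0: revealed 23 new [(0,2) (0,3) (0,4) (1,0) (1,1) (1,2) (1,3) (1,4) (2,0) (2,1) (2,2) (2,3) (2,4) (3,0) (3,1) (3,2) (3,3) (3,4) (4,0) (4,1) (4,3) (5,0) (5,2)] -> total=26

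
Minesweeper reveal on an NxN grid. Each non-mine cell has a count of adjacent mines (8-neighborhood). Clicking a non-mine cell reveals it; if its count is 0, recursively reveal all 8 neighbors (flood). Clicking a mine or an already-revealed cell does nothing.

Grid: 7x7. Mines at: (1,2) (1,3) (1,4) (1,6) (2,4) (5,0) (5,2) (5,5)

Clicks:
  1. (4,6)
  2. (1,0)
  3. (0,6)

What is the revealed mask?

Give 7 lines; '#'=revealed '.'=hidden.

Click 1 (4,6) count=1: revealed 1 new [(4,6)] -> total=1
Click 2 (1,0) count=0: revealed 16 new [(0,0) (0,1) (1,0) (1,1) (2,0) (2,1) (2,2) (2,3) (3,0) (3,1) (3,2) (3,3) (4,0) (4,1) (4,2) (4,3)] -> total=17
Click 3 (0,6) count=1: revealed 1 new [(0,6)] -> total=18

Answer: ##....#
##.....
####...
####...
####..#
.......
.......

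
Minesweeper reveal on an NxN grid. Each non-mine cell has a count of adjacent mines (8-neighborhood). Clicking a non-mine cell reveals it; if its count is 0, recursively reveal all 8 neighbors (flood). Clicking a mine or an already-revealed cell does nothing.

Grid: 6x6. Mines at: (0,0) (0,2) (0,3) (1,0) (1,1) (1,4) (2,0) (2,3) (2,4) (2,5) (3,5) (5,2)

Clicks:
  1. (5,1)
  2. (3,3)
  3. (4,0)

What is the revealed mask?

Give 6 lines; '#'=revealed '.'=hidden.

Click 1 (5,1) count=1: revealed 1 new [(5,1)] -> total=1
Click 2 (3,3) count=2: revealed 1 new [(3,3)] -> total=2
Click 3 (4,0) count=0: revealed 5 new [(3,0) (3,1) (4,0) (4,1) (5,0)] -> total=7

Answer: ......
......
......
##.#..
##....
##....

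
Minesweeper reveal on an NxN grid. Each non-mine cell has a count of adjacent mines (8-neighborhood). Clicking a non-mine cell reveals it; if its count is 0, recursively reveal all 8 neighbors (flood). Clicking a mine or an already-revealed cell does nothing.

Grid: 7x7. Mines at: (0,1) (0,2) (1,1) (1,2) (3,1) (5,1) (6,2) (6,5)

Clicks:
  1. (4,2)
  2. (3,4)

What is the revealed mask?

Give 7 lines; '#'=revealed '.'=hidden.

Answer: ...####
...####
..#####
..#####
..#####
..#####
.......

Derivation:
Click 1 (4,2) count=2: revealed 1 new [(4,2)] -> total=1
Click 2 (3,4) count=0: revealed 27 new [(0,3) (0,4) (0,5) (0,6) (1,3) (1,4) (1,5) (1,6) (2,2) (2,3) (2,4) (2,5) (2,6) (3,2) (3,3) (3,4) (3,5) (3,6) (4,3) (4,4) (4,5) (4,6) (5,2) (5,3) (5,4) (5,5) (5,6)] -> total=28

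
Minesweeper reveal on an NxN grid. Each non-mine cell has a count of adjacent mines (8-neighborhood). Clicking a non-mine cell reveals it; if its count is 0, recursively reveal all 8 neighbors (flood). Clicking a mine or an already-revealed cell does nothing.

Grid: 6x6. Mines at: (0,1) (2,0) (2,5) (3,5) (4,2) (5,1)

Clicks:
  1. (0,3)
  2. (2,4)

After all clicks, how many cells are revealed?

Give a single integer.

Click 1 (0,3) count=0: revealed 17 new [(0,2) (0,3) (0,4) (0,5) (1,1) (1,2) (1,3) (1,4) (1,5) (2,1) (2,2) (2,3) (2,4) (3,1) (3,2) (3,3) (3,4)] -> total=17
Click 2 (2,4) count=2: revealed 0 new [(none)] -> total=17

Answer: 17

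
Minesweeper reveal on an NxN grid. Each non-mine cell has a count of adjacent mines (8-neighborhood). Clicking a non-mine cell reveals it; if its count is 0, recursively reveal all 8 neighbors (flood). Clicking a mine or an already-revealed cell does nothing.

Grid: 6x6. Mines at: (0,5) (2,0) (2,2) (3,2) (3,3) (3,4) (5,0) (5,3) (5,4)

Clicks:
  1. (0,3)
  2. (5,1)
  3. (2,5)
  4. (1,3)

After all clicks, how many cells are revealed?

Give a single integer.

Answer: 12

Derivation:
Click 1 (0,3) count=0: revealed 10 new [(0,0) (0,1) (0,2) (0,3) (0,4) (1,0) (1,1) (1,2) (1,3) (1,4)] -> total=10
Click 2 (5,1) count=1: revealed 1 new [(5,1)] -> total=11
Click 3 (2,5) count=1: revealed 1 new [(2,5)] -> total=12
Click 4 (1,3) count=1: revealed 0 new [(none)] -> total=12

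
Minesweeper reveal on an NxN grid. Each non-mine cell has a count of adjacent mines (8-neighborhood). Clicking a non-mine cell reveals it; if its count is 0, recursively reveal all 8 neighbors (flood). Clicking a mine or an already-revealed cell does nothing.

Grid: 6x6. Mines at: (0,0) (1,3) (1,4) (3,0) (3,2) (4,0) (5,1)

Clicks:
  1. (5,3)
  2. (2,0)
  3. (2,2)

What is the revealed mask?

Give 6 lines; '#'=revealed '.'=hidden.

Click 1 (5,3) count=0: revealed 14 new [(2,3) (2,4) (2,5) (3,3) (3,4) (3,5) (4,2) (4,3) (4,4) (4,5) (5,2) (5,3) (5,4) (5,5)] -> total=14
Click 2 (2,0) count=1: revealed 1 new [(2,0)] -> total=15
Click 3 (2,2) count=2: revealed 1 new [(2,2)] -> total=16

Answer: ......
......
#.####
...###
..####
..####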